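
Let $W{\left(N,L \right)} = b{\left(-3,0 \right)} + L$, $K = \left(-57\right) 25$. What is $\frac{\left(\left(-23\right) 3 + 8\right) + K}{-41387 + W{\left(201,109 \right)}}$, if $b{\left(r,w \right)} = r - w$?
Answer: $\frac{1486}{41281} \approx 0.035997$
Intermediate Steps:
$K = -1425$
$W{\left(N,L \right)} = -3 + L$ ($W{\left(N,L \right)} = \left(-3 - 0\right) + L = \left(-3 + 0\right) + L = -3 + L$)
$\frac{\left(\left(-23\right) 3 + 8\right) + K}{-41387 + W{\left(201,109 \right)}} = \frac{\left(\left(-23\right) 3 + 8\right) - 1425}{-41387 + \left(-3 + 109\right)} = \frac{\left(-69 + 8\right) - 1425}{-41387 + 106} = \frac{-61 - 1425}{-41281} = \left(-1486\right) \left(- \frac{1}{41281}\right) = \frac{1486}{41281}$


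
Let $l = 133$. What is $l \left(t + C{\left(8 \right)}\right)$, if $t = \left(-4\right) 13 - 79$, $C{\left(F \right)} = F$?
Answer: $-16359$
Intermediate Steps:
$t = -131$ ($t = -52 - 79 = -131$)
$l \left(t + C{\left(8 \right)}\right) = 133 \left(-131 + 8\right) = 133 \left(-123\right) = -16359$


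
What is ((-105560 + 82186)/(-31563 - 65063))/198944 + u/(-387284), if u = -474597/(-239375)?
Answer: -869542863378571/222763076297060060000 ≈ -3.9034e-6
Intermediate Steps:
u = 474597/239375 (u = -474597*(-1/239375) = 474597/239375 ≈ 1.9827)
((-105560 + 82186)/(-31563 - 65063))/198944 + u/(-387284) = ((-105560 + 82186)/(-31563 - 65063))/198944 + (474597/239375)/(-387284) = -23374/(-96626)*(1/198944) + (474597/239375)*(-1/387284) = -23374*(-1/96626)*(1/198944) - 474597/92706107500 = (11687/48313)*(1/198944) - 474597/92706107500 = 11687/9611581472 - 474597/92706107500 = -869542863378571/222763076297060060000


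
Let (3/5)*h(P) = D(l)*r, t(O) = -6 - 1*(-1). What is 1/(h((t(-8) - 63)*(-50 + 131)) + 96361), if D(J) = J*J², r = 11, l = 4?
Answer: 3/292603 ≈ 1.0253e-5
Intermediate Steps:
t(O) = -5 (t(O) = -6 + 1 = -5)
D(J) = J³
h(P) = 3520/3 (h(P) = 5*(4³*11)/3 = 5*(64*11)/3 = (5/3)*704 = 3520/3)
1/(h((t(-8) - 63)*(-50 + 131)) + 96361) = 1/(3520/3 + 96361) = 1/(292603/3) = 3/292603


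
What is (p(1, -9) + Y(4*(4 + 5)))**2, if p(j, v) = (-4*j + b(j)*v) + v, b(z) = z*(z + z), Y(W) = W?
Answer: 25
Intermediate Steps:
b(z) = 2*z**2 (b(z) = z*(2*z) = 2*z**2)
p(j, v) = v - 4*j + 2*v*j**2 (p(j, v) = (-4*j + (2*j**2)*v) + v = (-4*j + 2*v*j**2) + v = v - 4*j + 2*v*j**2)
(p(1, -9) + Y(4*(4 + 5)))**2 = ((-9 - 4*1 + 2*(-9)*1**2) + 4*(4 + 5))**2 = ((-9 - 4 + 2*(-9)*1) + 4*9)**2 = ((-9 - 4 - 18) + 36)**2 = (-31 + 36)**2 = 5**2 = 25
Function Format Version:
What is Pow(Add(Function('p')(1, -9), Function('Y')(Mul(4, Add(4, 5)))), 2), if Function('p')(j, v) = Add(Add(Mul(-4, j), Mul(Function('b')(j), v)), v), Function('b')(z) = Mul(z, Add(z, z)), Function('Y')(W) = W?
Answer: 25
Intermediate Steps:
Function('b')(z) = Mul(2, Pow(z, 2)) (Function('b')(z) = Mul(z, Mul(2, z)) = Mul(2, Pow(z, 2)))
Function('p')(j, v) = Add(v, Mul(-4, j), Mul(2, v, Pow(j, 2))) (Function('p')(j, v) = Add(Add(Mul(-4, j), Mul(Mul(2, Pow(j, 2)), v)), v) = Add(Add(Mul(-4, j), Mul(2, v, Pow(j, 2))), v) = Add(v, Mul(-4, j), Mul(2, v, Pow(j, 2))))
Pow(Add(Function('p')(1, -9), Function('Y')(Mul(4, Add(4, 5)))), 2) = Pow(Add(Add(-9, Mul(-4, 1), Mul(2, -9, Pow(1, 2))), Mul(4, Add(4, 5))), 2) = Pow(Add(Add(-9, -4, Mul(2, -9, 1)), Mul(4, 9)), 2) = Pow(Add(Add(-9, -4, -18), 36), 2) = Pow(Add(-31, 36), 2) = Pow(5, 2) = 25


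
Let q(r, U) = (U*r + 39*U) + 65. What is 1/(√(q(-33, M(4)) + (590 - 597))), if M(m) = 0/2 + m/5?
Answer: √1570/314 ≈ 0.12619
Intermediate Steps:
M(m) = m/5 (M(m) = 0*(½) + m*(⅕) = 0 + m/5 = m/5)
q(r, U) = 65 + 39*U + U*r (q(r, U) = (39*U + U*r) + 65 = 65 + 39*U + U*r)
1/(√(q(-33, M(4)) + (590 - 597))) = 1/(√((65 + 39*((⅕)*4) + ((⅕)*4)*(-33)) + (590 - 597))) = 1/(√((65 + 39*(⅘) + (⅘)*(-33)) - 7)) = 1/(√((65 + 156/5 - 132/5) - 7)) = 1/(√(349/5 - 7)) = 1/(√(314/5)) = 1/(√1570/5) = √1570/314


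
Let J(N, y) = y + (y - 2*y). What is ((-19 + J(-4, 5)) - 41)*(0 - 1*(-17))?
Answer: -1020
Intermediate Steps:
J(N, y) = 0 (J(N, y) = y - y = 0)
((-19 + J(-4, 5)) - 41)*(0 - 1*(-17)) = ((-19 + 0) - 41)*(0 - 1*(-17)) = (-19 - 41)*(0 + 17) = -60*17 = -1020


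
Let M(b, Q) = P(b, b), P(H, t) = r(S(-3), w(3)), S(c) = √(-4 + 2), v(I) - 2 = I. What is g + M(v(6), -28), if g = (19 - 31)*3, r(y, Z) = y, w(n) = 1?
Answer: -36 + I*√2 ≈ -36.0 + 1.4142*I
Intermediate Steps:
v(I) = 2 + I
S(c) = I*√2 (S(c) = √(-2) = I*√2)
P(H, t) = I*√2
M(b, Q) = I*√2
g = -36 (g = -12*3 = -36)
g + M(v(6), -28) = -36 + I*√2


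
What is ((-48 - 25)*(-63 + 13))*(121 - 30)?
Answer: 332150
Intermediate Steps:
((-48 - 25)*(-63 + 13))*(121 - 30) = -73*(-50)*91 = 3650*91 = 332150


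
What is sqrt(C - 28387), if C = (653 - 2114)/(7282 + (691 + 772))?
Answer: 12*I*sqrt(1675084345)/2915 ≈ 168.48*I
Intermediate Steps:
C = -487/2915 (C = -1461/(7282 + 1463) = -1461/8745 = -1461*1/8745 = -487/2915 ≈ -0.16707)
sqrt(C - 28387) = sqrt(-487/2915 - 28387) = sqrt(-82748592/2915) = 12*I*sqrt(1675084345)/2915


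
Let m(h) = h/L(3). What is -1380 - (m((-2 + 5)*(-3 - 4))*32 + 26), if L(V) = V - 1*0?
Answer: -1182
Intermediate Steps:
L(V) = V (L(V) = V + 0 = V)
m(h) = h/3
-1380 - (m((-2 + 5)*(-3 - 4))*32 + 26) = -1380 - ((((-2 + 5)*(-3 - 4))/3)*32 + 26) = -1380 - (((3*(-7))/3)*32 + 26) = -1380 - (((⅓)*(-21))*32 + 26) = -1380 - (-7*32 + 26) = -1380 - (-224 + 26) = -1380 - 1*(-198) = -1380 + 198 = -1182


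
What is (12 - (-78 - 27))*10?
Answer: 1170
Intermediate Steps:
(12 - (-78 - 27))*10 = (12 - 1*(-105))*10 = (12 + 105)*10 = 117*10 = 1170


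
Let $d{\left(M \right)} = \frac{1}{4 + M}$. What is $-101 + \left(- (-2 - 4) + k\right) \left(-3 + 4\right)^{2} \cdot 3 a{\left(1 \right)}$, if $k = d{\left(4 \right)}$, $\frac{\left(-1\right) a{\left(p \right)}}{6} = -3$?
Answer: $\frac{919}{4} \approx 229.75$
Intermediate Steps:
$a{\left(p \right)} = 18$ ($a{\left(p \right)} = \left(-6\right) \left(-3\right) = 18$)
$k = \frac{1}{8}$ ($k = \frac{1}{4 + 4} = \frac{1}{8} \approx 0.125$)
$-101 + \left(- (-2 - 4) + k\right) \left(-3 + 4\right)^{2} \cdot 3 a{\left(1 \right)} = -101 + \left(- (-2 - 4) + \frac{1}{8}\right) \left(-3 + 4\right)^{2} \cdot 3 \cdot 18 = -101 + \left(\left(-1\right) \left(-6\right) + \frac{1}{8}\right) 1^{2} \cdot 3 \cdot 18 = -101 + \left(6 + \frac{1}{8}\right) 1 \cdot 3 \cdot 18 = -101 + \frac{49 \cdot 3 \cdot 18}{8} = -101 + \frac{49}{8} \cdot 54 = -101 + \frac{1323}{4} = \frac{919}{4}$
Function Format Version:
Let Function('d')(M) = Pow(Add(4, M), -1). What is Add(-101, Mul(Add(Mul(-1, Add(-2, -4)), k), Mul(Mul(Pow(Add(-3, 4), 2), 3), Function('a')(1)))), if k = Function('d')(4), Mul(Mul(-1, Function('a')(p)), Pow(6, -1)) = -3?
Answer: Rational(919, 4) ≈ 229.75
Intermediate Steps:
Function('a')(p) = 18 (Function('a')(p) = Mul(-6, -3) = 18)
k = Rational(1, 8) (k = Pow(Add(4, 4), -1) = Pow(8, -1) = Rational(1, 8) ≈ 0.12500)
Add(-101, Mul(Add(Mul(-1, Add(-2, -4)), k), Mul(Mul(Pow(Add(-3, 4), 2), 3), Function('a')(1)))) = Add(-101, Mul(Add(Mul(-1, Add(-2, -4)), Rational(1, 8)), Mul(Mul(Pow(Add(-3, 4), 2), 3), 18))) = Add(-101, Mul(Add(Mul(-1, -6), Rational(1, 8)), Mul(Mul(Pow(1, 2), 3), 18))) = Add(-101, Mul(Add(6, Rational(1, 8)), Mul(Mul(1, 3), 18))) = Add(-101, Mul(Rational(49, 8), Mul(3, 18))) = Add(-101, Mul(Rational(49, 8), 54)) = Add(-101, Rational(1323, 4)) = Rational(919, 4)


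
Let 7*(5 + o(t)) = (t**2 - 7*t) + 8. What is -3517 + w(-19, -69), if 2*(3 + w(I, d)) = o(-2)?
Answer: -49289/14 ≈ -3520.6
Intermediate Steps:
o(t) = -27/7 - t + t**2/7 (o(t) = -5 + ((t**2 - 7*t) + 8)/7 = -5 + (8 + t**2 - 7*t)/7 = -5 + (8/7 - t + t**2/7) = -27/7 - t + t**2/7)
w(I, d) = -51/14 (w(I, d) = -3 + (-27/7 - 1*(-2) + (1/7)*(-2)**2)/2 = -3 + (-27/7 + 2 + (1/7)*4)/2 = -3 + (-27/7 + 2 + 4/7)/2 = -3 + (1/2)*(-9/7) = -3 - 9/14 = -51/14)
-3517 + w(-19, -69) = -3517 - 51/14 = -49289/14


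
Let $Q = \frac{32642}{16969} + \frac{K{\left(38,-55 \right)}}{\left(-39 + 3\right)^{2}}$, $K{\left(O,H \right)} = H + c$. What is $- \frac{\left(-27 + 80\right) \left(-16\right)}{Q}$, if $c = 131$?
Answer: $\frac{4662266688}{10898419} \approx 427.79$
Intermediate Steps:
$K{\left(O,H \right)} = 131 + H$ ($K{\left(O,H \right)} = H + 131 = 131 + H$)
$Q = \frac{10898419}{5497956}$ ($Q = \frac{32642}{16969} + \frac{131 - 55}{\left(-39 + 3\right)^{2}} = 32642 \cdot \frac{1}{16969} + \frac{76}{\left(-36\right)^{2}} = \frac{32642}{16969} + \frac{76}{1296} = \frac{32642}{16969} + 76 \cdot \frac{1}{1296} = \frac{32642}{16969} + \frac{19}{324} = \frac{10898419}{5497956} \approx 1.9823$)
$- \frac{\left(-27 + 80\right) \left(-16\right)}{Q} = - \frac{\left(-27 + 80\right) \left(-16\right)}{\frac{10898419}{5497956}} = - \frac{53 \left(-16\right) 5497956}{10898419} = - \frac{\left(-848\right) 5497956}{10898419} = \left(-1\right) \left(- \frac{4662266688}{10898419}\right) = \frac{4662266688}{10898419}$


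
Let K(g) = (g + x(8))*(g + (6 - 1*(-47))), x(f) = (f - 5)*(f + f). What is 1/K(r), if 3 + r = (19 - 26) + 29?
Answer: 1/4824 ≈ 0.00020730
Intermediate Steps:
x(f) = 2*f*(-5 + f) (x(f) = (-5 + f)*(2*f) = 2*f*(-5 + f))
r = 19 (r = -3 + ((19 - 26) + 29) = -3 + (-7 + 29) = -3 + 22 = 19)
K(g) = (48 + g)*(53 + g) (K(g) = (g + 2*8*(-5 + 8))*(g + (6 - 1*(-47))) = (g + 2*8*3)*(g + (6 + 47)) = (g + 48)*(g + 53) = (48 + g)*(53 + g))
1/K(r) = 1/(2544 + 19² + 101*19) = 1/(2544 + 361 + 1919) = 1/4824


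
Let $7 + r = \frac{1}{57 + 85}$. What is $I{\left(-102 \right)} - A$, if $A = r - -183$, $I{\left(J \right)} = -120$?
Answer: $- \frac{42033}{142} \approx -296.01$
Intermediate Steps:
$r = - \frac{993}{142}$ ($r = -7 + \frac{1}{57 + 85} = -7 + \frac{1}{142} = - \frac{993}{142} \approx -6.993$)
$A = \frac{24993}{142}$ ($A = - \frac{993}{142} - -183 = - \frac{993}{142} + 183 = \frac{24993}{142} \approx 176.01$)
$I{\left(-102 \right)} - A = -120 - \frac{24993}{142} = - \frac{42033}{142}$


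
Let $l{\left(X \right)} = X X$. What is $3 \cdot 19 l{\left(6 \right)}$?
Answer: $2052$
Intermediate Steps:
$l{\left(X \right)} = X^{2}$
$3 \cdot 19 l{\left(6 \right)} = 3 \cdot 19 \cdot 6^{2} = 57 \cdot 36 = 2052$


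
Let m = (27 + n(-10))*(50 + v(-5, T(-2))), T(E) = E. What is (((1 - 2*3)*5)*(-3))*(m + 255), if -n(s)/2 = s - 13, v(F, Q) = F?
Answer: 265500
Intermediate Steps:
n(s) = 26 - 2*s (n(s) = -2*(s - 13) = -2*(-13 + s) = 26 - 2*s)
m = 3285 (m = (27 + (26 - 2*(-10)))*(50 - 5) = (27 + (26 + 20))*45 = (27 + 46)*45 = 73*45 = 3285)
(((1 - 2*3)*5)*(-3))*(m + 255) = (((1 - 2*3)*5)*(-3))*(3285 + 255) = (((1 - 6)*5)*(-3))*3540 = (-5*5*(-3))*3540 = -25*(-3)*3540 = 75*3540 = 265500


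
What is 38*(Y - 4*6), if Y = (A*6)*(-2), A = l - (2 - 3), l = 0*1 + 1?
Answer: -1824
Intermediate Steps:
l = 1 (l = 0 + 1 = 1)
A = 2 (A = 1 - (2 - 3) = 1 - 1*(-1) = 1 + 1 = 2)
Y = -24 (Y = (2*6)*(-2) = 12*(-2) = -24)
38*(Y - 4*6) = 38*(-24 - 4*6) = 38*(-24 - 24) = 38*(-48) = -1824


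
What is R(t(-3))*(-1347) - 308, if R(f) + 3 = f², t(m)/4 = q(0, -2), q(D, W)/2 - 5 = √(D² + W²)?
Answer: -4220459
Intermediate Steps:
q(D, W) = 10 + 2*√(D² + W²)
t(m) = 56 (t(m) = 4*(10 + 2*√(0² + (-2)²)) = 4*(10 + 2*√(0 + 4)) = 4*(10 + 2*√4) = 4*(10 + 2*2) = 4*(10 + 4) = 4*14 = 56)
R(f) = -3 + f²
R(t(-3))*(-1347) - 308 = (-3 + 56²)*(-1347) - 308 = (-3 + 3136)*(-1347) - 308 = 3133*(-1347) - 308 = -4220151 - 308 = -4220459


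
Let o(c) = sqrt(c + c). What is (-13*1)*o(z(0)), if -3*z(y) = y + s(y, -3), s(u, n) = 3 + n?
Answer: 0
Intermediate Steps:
z(y) = -y/3 (z(y) = -(y + (3 - 3))/3 = -(y + 0)/3 = -y/3)
o(c) = sqrt(2)*sqrt(c) (o(c) = sqrt(2*c) = sqrt(2)*sqrt(c))
(-13*1)*o(z(0)) = (-13*1)*(sqrt(2)*sqrt(-1/3*0)) = -13*sqrt(2)*sqrt(0) = -13*sqrt(2)*0 = -13*0 = 0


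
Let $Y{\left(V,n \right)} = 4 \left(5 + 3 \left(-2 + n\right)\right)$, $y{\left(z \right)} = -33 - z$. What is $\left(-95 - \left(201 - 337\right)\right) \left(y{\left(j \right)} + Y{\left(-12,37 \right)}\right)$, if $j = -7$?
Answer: $16974$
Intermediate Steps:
$Y{\left(V,n \right)} = -4 + 12 n$ ($Y{\left(V,n \right)} = 4 \left(5 + \left(-6 + 3 n\right)\right) = 4 \left(-1 + 3 n\right) = -4 + 12 n$)
$\left(-95 - \left(201 - 337\right)\right) \left(y{\left(j \right)} + Y{\left(-12,37 \right)}\right) = \left(-95 - \left(201 - 337\right)\right) \left(\left(-33 - -7\right) + \left(-4 + 12 \cdot 37\right)\right) = \left(-95 - \left(201 - 337\right)\right) \left(\left(-33 + 7\right) + \left(-4 + 444\right)\right) = \left(-95 - -136\right) \left(-26 + 440\right) = \left(-95 + 136\right) 414 = 41 \cdot 414 = 16974$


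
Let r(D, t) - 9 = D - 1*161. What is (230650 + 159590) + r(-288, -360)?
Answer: 389800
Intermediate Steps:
r(D, t) = -152 + D (r(D, t) = 9 + (D - 1*161) = 9 + (D - 161) = 9 + (-161 + D) = -152 + D)
(230650 + 159590) + r(-288, -360) = (230650 + 159590) + (-152 - 288) = 390240 - 440 = 389800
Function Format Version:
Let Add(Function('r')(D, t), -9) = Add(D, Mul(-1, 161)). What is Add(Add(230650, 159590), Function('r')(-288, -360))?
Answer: 389800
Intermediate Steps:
Function('r')(D, t) = Add(-152, D) (Function('r')(D, t) = Add(9, Add(D, Mul(-1, 161))) = Add(9, Add(D, -161)) = Add(9, Add(-161, D)) = Add(-152, D))
Add(Add(230650, 159590), Function('r')(-288, -360)) = Add(Add(230650, 159590), Add(-152, -288)) = Add(390240, -440) = 389800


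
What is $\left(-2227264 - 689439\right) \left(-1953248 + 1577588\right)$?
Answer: $1095688648980$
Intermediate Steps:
$\left(-2227264 - 689439\right) \left(-1953248 + 1577588\right) = \left(-2916703\right) \left(-375660\right) = 1095688648980$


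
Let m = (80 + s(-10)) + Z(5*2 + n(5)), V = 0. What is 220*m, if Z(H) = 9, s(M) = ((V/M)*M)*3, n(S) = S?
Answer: 19580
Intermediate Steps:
s(M) = 0 (s(M) = ((0/M)*M)*3 = (0*M)*3 = 0*3 = 0)
m = 89 (m = (80 + 0) + 9 = 80 + 9 = 89)
220*m = 220*89 = 19580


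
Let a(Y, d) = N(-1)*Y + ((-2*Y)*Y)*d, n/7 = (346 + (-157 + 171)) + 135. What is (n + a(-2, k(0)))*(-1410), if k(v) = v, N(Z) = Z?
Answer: -4888470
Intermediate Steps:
n = 3465 (n = 7*((346 + (-157 + 171)) + 135) = 7*((346 + 14) + 135) = 7*(360 + 135) = 7*495 = 3465)
a(Y, d) = -Y - 2*d*Y**2 (a(Y, d) = -Y + ((-2*Y)*Y)*d = -Y + (-2*Y**2)*d = -Y - 2*d*Y**2)
(n + a(-2, k(0)))*(-1410) = (3465 - 1*(-2)*(1 + 2*(-2)*0))*(-1410) = (3465 - 1*(-2)*(1 + 0))*(-1410) = (3465 - 1*(-2)*1)*(-1410) = (3465 + 2)*(-1410) = 3467*(-1410) = -4888470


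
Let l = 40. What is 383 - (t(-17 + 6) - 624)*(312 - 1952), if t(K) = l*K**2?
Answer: 6914623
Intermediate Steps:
t(K) = 40*K**2
383 - (t(-17 + 6) - 624)*(312 - 1952) = 383 - (40*(-17 + 6)**2 - 624)*(312 - 1952) = 383 - (40*(-11)**2 - 624)*(-1640) = 383 - (40*121 - 624)*(-1640) = 383 - (4840 - 624)*(-1640) = 383 - 4216*(-1640) = 383 - 1*(-6914240) = 383 + 6914240 = 6914623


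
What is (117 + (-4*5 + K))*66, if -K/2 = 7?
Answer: 5478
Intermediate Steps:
K = -14 (K = -2*7 = -14)
(117 + (-4*5 + K))*66 = (117 + (-4*5 - 14))*66 = (117 + (-20 - 14))*66 = (117 - 34)*66 = 83*66 = 5478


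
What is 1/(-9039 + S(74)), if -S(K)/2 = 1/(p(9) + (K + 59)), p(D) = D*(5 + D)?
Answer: -259/2341103 ≈ -0.00011063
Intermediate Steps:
S(K) = -2/(185 + K) (S(K) = -2/(9*(5 + 9) + (K + 59)) = -2/(9*14 + (59 + K)) = -2/(126 + (59 + K)) = -2/(185 + K))
1/(-9039 + S(74)) = 1/(-9039 - 2/(185 + 74)) = 1/(-9039 - 2/259) = 1/(-2341103/259) = -259/2341103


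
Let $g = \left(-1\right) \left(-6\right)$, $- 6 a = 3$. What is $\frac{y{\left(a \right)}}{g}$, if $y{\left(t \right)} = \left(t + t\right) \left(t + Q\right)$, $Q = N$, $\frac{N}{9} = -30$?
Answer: $\frac{541}{12} \approx 45.083$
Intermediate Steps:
$N = -270$ ($N = 9 \left(-30\right) = -270$)
$Q = -270$
$a = - \frac{1}{2}$ ($a = \left(- \frac{1}{6}\right) 3 = - \frac{1}{2} \approx -0.5$)
$y{\left(t \right)} = 2 t \left(-270 + t\right)$ ($y{\left(t \right)} = \left(t + t\right) \left(t - 270\right) = 2 t \left(-270 + t\right)$)
$g = 6$
$\frac{y{\left(a \right)}}{g} = \frac{2 \left(- \frac{1}{2}\right) \left(-270 - \frac{1}{2}\right)}{6} = 2 \left(- \frac{1}{2}\right) \left(- \frac{541}{2}\right) \frac{1}{6} = \frac{541}{2} \cdot \frac{1}{6} = \frac{541}{12}$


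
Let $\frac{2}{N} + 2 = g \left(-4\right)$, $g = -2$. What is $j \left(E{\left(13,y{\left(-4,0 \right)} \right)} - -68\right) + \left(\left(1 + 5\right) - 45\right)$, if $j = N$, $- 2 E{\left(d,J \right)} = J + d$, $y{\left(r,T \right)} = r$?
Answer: $- \frac{107}{6} \approx -17.833$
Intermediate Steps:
$E{\left(d,J \right)} = - \frac{J}{2} - \frac{d}{2}$ ($E{\left(d,J \right)} = - \frac{J + d}{2} = - \frac{J}{2} - \frac{d}{2}$)
$N = \frac{1}{3}$ ($N = \frac{2}{-2 - -8} = \frac{2}{-2 + 8} = \frac{2}{6} = 2 \cdot \frac{1}{6} = \frac{1}{3} \approx 0.33333$)
$j = \frac{1}{3} \approx 0.33333$
$j \left(E{\left(13,y{\left(-4,0 \right)} \right)} - -68\right) + \left(\left(1 + 5\right) - 45\right) = \frac{\left(\left(- \frac{1}{2}\right) \left(-4\right) - \frac{13}{2}\right) - -68}{3} + \left(\left(1 + 5\right) - 45\right) = \frac{\left(2 - \frac{13}{2}\right) + 68}{3} + \left(6 - 45\right) = \frac{- \frac{9}{2} + 68}{3} - 39 = \frac{1}{3} \cdot \frac{127}{2} - 39 = \frac{127}{6} - 39 = - \frac{107}{6}$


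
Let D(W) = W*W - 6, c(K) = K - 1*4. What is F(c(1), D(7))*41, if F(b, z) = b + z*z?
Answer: 75686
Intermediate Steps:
c(K) = -4 + K (c(K) = K - 4 = -4 + K)
D(W) = -6 + W² (D(W) = W² - 6 = -6 + W²)
F(b, z) = b + z²
F(c(1), D(7))*41 = ((-4 + 1) + (-6 + 7²)²)*41 = (-3 + (-6 + 49)²)*41 = (-3 + 43²)*41 = (-3 + 1849)*41 = 1846*41 = 75686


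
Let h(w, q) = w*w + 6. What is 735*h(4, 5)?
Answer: 16170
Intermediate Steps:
h(w, q) = 6 + w² (h(w, q) = w² + 6 = 6 + w²)
735*h(4, 5) = 735*(6 + 4²) = 735*(6 + 16) = 735*22 = 16170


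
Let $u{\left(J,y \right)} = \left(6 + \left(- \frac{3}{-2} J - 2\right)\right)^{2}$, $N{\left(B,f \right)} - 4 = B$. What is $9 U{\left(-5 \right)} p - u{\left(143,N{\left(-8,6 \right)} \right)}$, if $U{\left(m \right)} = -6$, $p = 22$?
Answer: $- \frac{195721}{4} \approx -48930.0$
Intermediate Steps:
$N{\left(B,f \right)} = 4 + B$
$u{\left(J,y \right)} = \left(4 + \frac{3 J}{2}\right)^{2}$ ($u{\left(J,y \right)} = \left(6 + \left(\left(-3\right) \left(- \frac{1}{2}\right) J - 2\right)\right)^{2} = \left(6 + \left(\frac{3 J}{2} - 2\right)\right)^{2} = \left(6 + \left(-2 + \frac{3 J}{2}\right)\right)^{2} = \left(4 + \frac{3 J}{2}\right)^{2}$)
$9 U{\left(-5 \right)} p - u{\left(143,N{\left(-8,6 \right)} \right)} = 9 \left(-6\right) 22 - \frac{\left(8 + 3 \cdot 143\right)^{2}}{4} = \left(-54\right) 22 - \frac{\left(8 + 429\right)^{2}}{4} = -1188 - \frac{437^{2}}{4} = -1188 - \frac{1}{4} \cdot 190969 = -1188 - \frac{190969}{4} = - \frac{195721}{4}$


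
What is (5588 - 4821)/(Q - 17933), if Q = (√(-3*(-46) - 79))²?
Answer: -767/17874 ≈ -0.042911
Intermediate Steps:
Q = 59 (Q = (√(138 - 79))² = (√59)² = 59)
(5588 - 4821)/(Q - 17933) = (5588 - 4821)/(59 - 17933) = 767/(-17874) = 767*(-1/17874) = -767/17874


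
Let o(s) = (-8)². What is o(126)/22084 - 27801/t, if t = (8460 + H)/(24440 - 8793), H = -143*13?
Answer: -2401647300071/36444121 ≈ -65900.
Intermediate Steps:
o(s) = 64
H = -1859
t = 6601/15647 (t = (8460 - 1859)/(24440 - 8793) = 6601/15647 ≈ 0.42187)
o(126)/22084 - 27801/t = 64/22084 - 27801/6601/15647 = 64*(1/22084) - 27801*15647/6601 = 16/5521 - 435002247/6601 = -2401647300071/36444121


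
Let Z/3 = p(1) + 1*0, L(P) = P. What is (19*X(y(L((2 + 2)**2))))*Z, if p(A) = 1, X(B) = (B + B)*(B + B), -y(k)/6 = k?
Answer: 2101248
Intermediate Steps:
y(k) = -6*k
X(B) = 4*B**2 (X(B) = (2*B)*(2*B) = 4*B**2)
Z = 3 (Z = 3*(1 + 1*0) = 3*(1 + 0) = 3*1 = 3)
(19*X(y(L((2 + 2)**2))))*Z = (19*(4*(-6*(2 + 2)**2)**2))*3 = (19*(4*(-6*4**2)**2))*3 = (19*(4*(-6*16)**2))*3 = (19*(4*(-96)**2))*3 = (19*(4*9216))*3 = (19*36864)*3 = 700416*3 = 2101248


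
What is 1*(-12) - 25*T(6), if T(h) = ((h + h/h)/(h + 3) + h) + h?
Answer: -2983/9 ≈ -331.44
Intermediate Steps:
T(h) = 2*h + (1 + h)/(3 + h) (T(h) = ((h + 1)/(3 + h) + h) + h = ((1 + h)/(3 + h) + h) + h = (h + (1 + h)/(3 + h)) + h = 2*h + (1 + h)/(3 + h))
1*(-12) - 25*T(6) = 1*(-12) - 25*(1 + 2*6**2 + 7*6)/(3 + 6) = -12 - 25*(1 + 2*36 + 42)/9 = -12 - 25*(1 + 72 + 42)/9 = -12 - 25*115/9 = -12 - 2875/9 = -2983/9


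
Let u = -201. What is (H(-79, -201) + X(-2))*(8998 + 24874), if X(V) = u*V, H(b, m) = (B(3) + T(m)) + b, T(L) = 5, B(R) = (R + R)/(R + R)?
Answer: 11143888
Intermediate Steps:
B(R) = 1 (B(R) = (2*R)/((2*R)) = (2*R)*(1/(2*R)) = 1)
H(b, m) = 6 + b (H(b, m) = (1 + 5) + b = 6 + b)
X(V) = -201*V
(H(-79, -201) + X(-2))*(8998 + 24874) = ((6 - 79) - 201*(-2))*(8998 + 24874) = (-73 + 402)*33872 = 329*33872 = 11143888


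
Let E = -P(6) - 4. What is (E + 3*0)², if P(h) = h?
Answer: 100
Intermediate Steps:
E = -10 (E = -1*6 - 4 = -6 - 4 = -10)
(E + 3*0)² = (-10 + 3*0)² = (-10 + 0)² = (-10)² = 100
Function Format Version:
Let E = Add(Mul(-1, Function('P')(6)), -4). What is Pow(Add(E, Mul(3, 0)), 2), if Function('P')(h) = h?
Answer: 100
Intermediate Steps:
E = -10 (E = Add(Mul(-1, 6), -4) = Add(-6, -4) = -10)
Pow(Add(E, Mul(3, 0)), 2) = Pow(Add(-10, Mul(3, 0)), 2) = Pow(Add(-10, 0), 2) = Pow(-10, 2) = 100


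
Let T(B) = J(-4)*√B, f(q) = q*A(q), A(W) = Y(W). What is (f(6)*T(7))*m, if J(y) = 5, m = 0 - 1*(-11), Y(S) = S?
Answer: 1980*√7 ≈ 5238.6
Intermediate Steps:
A(W) = W
f(q) = q² (f(q) = q*q = q²)
m = 11 (m = 0 + 11 = 11)
T(B) = 5*√B
(f(6)*T(7))*m = (6²*(5*√7))*11 = (36*(5*√7))*11 = (180*√7)*11 = 1980*√7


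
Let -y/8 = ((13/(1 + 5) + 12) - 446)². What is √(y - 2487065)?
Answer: I*√35810147/3 ≈ 1994.7*I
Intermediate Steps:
y = -13426562/9 (y = -8*((13/(1 + 5) + 12) - 446)² = -8*((13/6 + 12) - 446)² = -8*(85/6 - 446)² = -8*(-2591/6)² = -8*6713281/36 = -13426562/9 ≈ -1.4918e+6)
√(y - 2487065) = √(-13426562/9 - 2487065) = √(-35810147/9) = I*√35810147/3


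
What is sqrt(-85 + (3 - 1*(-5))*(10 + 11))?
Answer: sqrt(83) ≈ 9.1104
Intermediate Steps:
sqrt(-85 + (3 - 1*(-5))*(10 + 11)) = sqrt(-85 + (3 + 5)*21) = sqrt(-85 + 8*21) = sqrt(-85 + 168) = sqrt(83)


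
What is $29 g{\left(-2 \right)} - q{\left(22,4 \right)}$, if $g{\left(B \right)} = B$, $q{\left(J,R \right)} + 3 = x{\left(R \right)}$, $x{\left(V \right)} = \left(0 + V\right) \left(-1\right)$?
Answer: $-51$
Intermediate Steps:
$x{\left(V \right)} = - V$ ($x{\left(V \right)} = V \left(-1\right) = - V$)
$q{\left(J,R \right)} = -3 - R$
$29 g{\left(-2 \right)} - q{\left(22,4 \right)} = 29 \left(-2\right) - \left(-3 - 4\right) = -58 - \left(-3 - 4\right) = -58 - -7 = -58 + 7 = -51$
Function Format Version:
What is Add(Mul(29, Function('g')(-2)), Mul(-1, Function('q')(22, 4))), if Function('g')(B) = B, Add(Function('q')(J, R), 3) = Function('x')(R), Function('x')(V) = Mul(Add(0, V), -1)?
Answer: -51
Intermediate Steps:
Function('x')(V) = Mul(-1, V) (Function('x')(V) = Mul(V, -1) = Mul(-1, V))
Function('q')(J, R) = Add(-3, Mul(-1, R))
Add(Mul(29, Function('g')(-2)), Mul(-1, Function('q')(22, 4))) = Add(Mul(29, -2), Mul(-1, Add(-3, Mul(-1, 4)))) = Add(-58, Mul(-1, Add(-3, -4))) = Add(-58, Mul(-1, -7)) = Add(-58, 7) = -51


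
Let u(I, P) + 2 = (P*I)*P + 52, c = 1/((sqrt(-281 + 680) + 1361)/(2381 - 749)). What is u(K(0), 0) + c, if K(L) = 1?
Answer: 47408626/925961 - 816*sqrt(399)/925961 ≈ 51.182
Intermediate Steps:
c = 1/(1361/1632 + sqrt(399)/1632) (c = 1/((sqrt(399) + 1361)/1632) = 1/((1361 + sqrt(399))*(1/1632)) = 1/(1361/1632 + sqrt(399)/1632) ≈ 1.1818)
u(I, P) = 50 + I*P**2 (u(I, P) = -2 + ((P*I)*P + 52) = -2 + ((I*P)*P + 52) = -2 + (I*P**2 + 52) = -2 + (52 + I*P**2) = 50 + I*P**2)
u(K(0), 0) + c = (50 + 1*0**2) + (1110576/925961 - 816*sqrt(399)/925961) = (50 + 1*0) + (1110576/925961 - 816*sqrt(399)/925961) = (50 + 0) + (1110576/925961 - 816*sqrt(399)/925961) = 50 + (1110576/925961 - 816*sqrt(399)/925961) = 47408626/925961 - 816*sqrt(399)/925961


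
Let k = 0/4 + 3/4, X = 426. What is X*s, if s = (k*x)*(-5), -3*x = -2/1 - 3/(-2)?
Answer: -1065/4 ≈ -266.25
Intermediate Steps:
k = 3/4 (k = 0*(1/4) + 3*(1/4) = 0 + 3/4 = 3/4 ≈ 0.75000)
x = 1/6 (x = -(-2/1 - 3/(-2))/3 = -(-2*1 - 3*(-1/2))/3 = -(-2 + 3/2)/3 = -1/3*(-1/2) = 1/6 ≈ 0.16667)
s = -5/8 (s = ((3/4)*(1/6))*(-5) = (1/8)*(-5) = -5/8 ≈ -0.62500)
X*s = 426*(-5/8) = -1065/4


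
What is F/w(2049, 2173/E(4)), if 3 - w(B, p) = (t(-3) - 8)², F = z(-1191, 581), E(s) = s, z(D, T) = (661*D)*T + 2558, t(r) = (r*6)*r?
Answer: 457390273/2113 ≈ 2.1646e+5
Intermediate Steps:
t(r) = 6*r² (t(r) = (6*r)*r = 6*r²)
z(D, T) = 2558 + 661*D*T (z(D, T) = 661*D*T + 2558 = 2558 + 661*D*T)
F = -457390273 (F = 2558 + 661*(-1191)*581 = 2558 - 457392831 = -457390273)
w(B, p) = -2113 (w(B, p) = 3 - (6*(-3)² - 8)² = 3 - (6*9 - 8)² = 3 - (54 - 8)² = 3 - 1*46² = 3 - 1*2116 = 3 - 2116 = -2113)
F/w(2049, 2173/E(4)) = -457390273/(-2113) = -457390273*(-1/2113) = 457390273/2113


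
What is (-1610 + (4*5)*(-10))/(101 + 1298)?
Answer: -1810/1399 ≈ -1.2938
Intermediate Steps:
(-1610 + (4*5)*(-10))/(101 + 1298) = (-1610 + 20*(-10))/1399 = (-1610 - 200)*(1/1399) = -1810*1/1399 = -1810/1399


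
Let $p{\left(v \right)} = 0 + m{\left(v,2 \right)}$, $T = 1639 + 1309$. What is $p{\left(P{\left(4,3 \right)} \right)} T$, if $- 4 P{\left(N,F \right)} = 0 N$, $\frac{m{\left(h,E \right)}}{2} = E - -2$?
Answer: $23584$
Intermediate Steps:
$m{\left(h,E \right)} = 4 + 2 E$ ($m{\left(h,E \right)} = 2 \left(E - -2\right) = 2 \left(E + 2\right) = 2 \left(2 + E\right) = 4 + 2 E$)
$T = 2948$
$P{\left(N,F \right)} = 0$ ($P{\left(N,F \right)} = - \frac{0 N}{4} = \left(- \frac{1}{4}\right) 0 = 0$)
$p{\left(v \right)} = 8$ ($p{\left(v \right)} = 0 + \left(4 + 2 \cdot 2\right) = 0 + \left(4 + 4\right) = 0 + 8 = 8$)
$p{\left(P{\left(4,3 \right)} \right)} T = 8 \cdot 2948 = 23584$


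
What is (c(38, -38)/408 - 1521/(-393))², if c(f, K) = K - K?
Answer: 257049/17161 ≈ 14.979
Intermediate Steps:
c(f, K) = 0
(c(38, -38)/408 - 1521/(-393))² = (0/408 - 1521/(-393))² = (0*(1/408) - 1521*(-1/393))² = (0 + 507/131)² = (507/131)² = 257049/17161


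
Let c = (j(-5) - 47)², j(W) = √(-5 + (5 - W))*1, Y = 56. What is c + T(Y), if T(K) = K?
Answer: 2270 - 94*√5 ≈ 2059.8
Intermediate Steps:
j(W) = √(-W) (j(W) = √(-W)*1 = √(-W))
c = (-47 + √5)² (c = (√(-1*(-5)) - 47)² = (√5 - 47)² = (-47 + √5)² ≈ 2003.8)
c + T(Y) = (47 - √5)² + 56 = 56 + (47 - √5)²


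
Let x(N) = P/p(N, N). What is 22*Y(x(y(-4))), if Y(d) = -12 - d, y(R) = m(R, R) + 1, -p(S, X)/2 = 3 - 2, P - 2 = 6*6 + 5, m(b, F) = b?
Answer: 209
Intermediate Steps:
P = 43 (P = 2 + (6*6 + 5) = 2 + (36 + 5) = 2 + 41 = 43)
p(S, X) = -2 (p(S, X) = -2*(3 - 2) = -2*1 = -2)
y(R) = 1 + R (y(R) = R + 1 = 1 + R)
x(N) = -43/2 (x(N) = 43/(-2) = 43*(-½) = -43/2)
22*Y(x(y(-4))) = 22*(-12 - 1*(-43/2)) = 22*(-12 + 43/2) = 22*(19/2) = 209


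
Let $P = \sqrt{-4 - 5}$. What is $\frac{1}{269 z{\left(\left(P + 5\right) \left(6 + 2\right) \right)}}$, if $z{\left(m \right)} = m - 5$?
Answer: $\frac{35}{484469} - \frac{24 i}{484469} \approx 7.2244 \cdot 10^{-5} - 4.9539 \cdot 10^{-5} i$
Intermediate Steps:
$P = 3 i$ ($P = \sqrt{-9} = 3 i \approx 3.0 i$)
$z{\left(m \right)} = -5 + m$ ($z{\left(m \right)} = m - 5 = -5 + m$)
$\frac{1}{269 z{\left(\left(P + 5\right) \left(6 + 2\right) \right)}} = \frac{1}{269 \left(-5 + \left(3 i + 5\right) \left(6 + 2\right)\right)} = \frac{1}{269 \left(-5 + \left(5 + 3 i\right) 8\right)} = \frac{1}{269 \left(-5 + \left(40 + 24 i\right)\right)} = \frac{1}{269 \left(35 + 24 i\right)} = \frac{1}{9415 + 6456 i} = \frac{9415 - 6456 i}{130322161}$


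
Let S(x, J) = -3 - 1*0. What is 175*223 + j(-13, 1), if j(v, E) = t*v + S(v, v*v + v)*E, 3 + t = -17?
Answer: 39282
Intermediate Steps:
S(x, J) = -3 (S(x, J) = -3 + 0 = -3)
t = -20 (t = -3 - 17 = -20)
j(v, E) = -20*v - 3*E
175*223 + j(-13, 1) = 175*223 + (-20*(-13) - 3*1) = 39025 + (260 - 3) = 39025 + 257 = 39282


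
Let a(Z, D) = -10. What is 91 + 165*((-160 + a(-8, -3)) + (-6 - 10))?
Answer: -30599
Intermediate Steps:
91 + 165*((-160 + a(-8, -3)) + (-6 - 10)) = 91 + 165*((-160 - 10) + (-6 - 10)) = 91 + 165*(-170 - 16) = 91 + 165*(-186) = 91 - 30690 = -30599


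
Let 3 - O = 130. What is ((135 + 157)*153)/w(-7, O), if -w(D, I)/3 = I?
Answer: 14892/127 ≈ 117.26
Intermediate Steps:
O = -127 (O = 3 - 1*130 = 3 - 130 = -127)
w(D, I) = -3*I
((135 + 157)*153)/w(-7, O) = ((135 + 157)*153)/((-3*(-127))) = (292*153)/381 = 44676*(1/381) = 14892/127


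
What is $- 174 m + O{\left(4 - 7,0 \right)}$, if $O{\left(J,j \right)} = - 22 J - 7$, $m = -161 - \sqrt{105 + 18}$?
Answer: $28073 + 174 \sqrt{123} \approx 30003.0$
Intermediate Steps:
$m = -161 - \sqrt{123} \approx -172.09$
$O{\left(J,j \right)} = -7 - 22 J$
$- 174 m + O{\left(4 - 7,0 \right)} = - 174 \left(-161 - \sqrt{123}\right) - \left(7 + 22 \left(4 - 7\right)\right) = \left(28014 + 174 \sqrt{123}\right) - \left(7 + 22 \left(4 - 7\right)\right) = \left(28014 + 174 \sqrt{123}\right) - -59 = \left(28014 + 174 \sqrt{123}\right) + \left(-7 + 66\right) = \left(28014 + 174 \sqrt{123}\right) + 59 = 28073 + 174 \sqrt{123}$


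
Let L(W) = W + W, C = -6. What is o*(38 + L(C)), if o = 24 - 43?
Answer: -494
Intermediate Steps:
o = -19
L(W) = 2*W
o*(38 + L(C)) = -19*(38 + 2*(-6)) = -19*(38 - 12) = -19*26 = -494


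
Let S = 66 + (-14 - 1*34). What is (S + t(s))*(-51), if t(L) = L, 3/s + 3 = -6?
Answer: -901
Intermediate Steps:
s = -1/3 (s = 3/(-3 - 6) = 3/(-9) = 3*(-1/9) = -1/3 ≈ -0.33333)
S = 18 (S = 66 + (-14 - 34) = 66 - 48 = 18)
(S + t(s))*(-51) = (18 - 1/3)*(-51) = (53/3)*(-51) = -901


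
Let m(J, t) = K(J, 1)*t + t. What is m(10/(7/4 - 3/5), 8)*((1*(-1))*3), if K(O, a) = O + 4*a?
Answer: -7560/23 ≈ -328.70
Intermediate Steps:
m(J, t) = t + t*(4 + J) (m(J, t) = (J + 4*1)*t + t = (J + 4)*t + t = (4 + J)*t + t = t*(4 + J) + t = t + t*(4 + J))
m(10/(7/4 - 3/5), 8)*((1*(-1))*3) = (8*(5 + 10/(7/4 - 3/5)))*((1*(-1))*3) = (8*(5 + 10/(7*(1/4) - 3*1/5)))*(-1*3) = (8*(5 + 10/(7/4 - 3/5)))*(-3) = (8*(5 + 10/(23/20)))*(-3) = (8*(5 + 10*(20/23)))*(-3) = (8*(5 + 200/23))*(-3) = (8*(315/23))*(-3) = (2520/23)*(-3) = -7560/23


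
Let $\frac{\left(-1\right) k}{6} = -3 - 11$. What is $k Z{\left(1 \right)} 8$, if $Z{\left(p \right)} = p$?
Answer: $672$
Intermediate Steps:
$k = 84$ ($k = - 6 \left(-3 - 11\right) = \left(-6\right) \left(-14\right) = 84$)
$k Z{\left(1 \right)} 8 = 84 \cdot 1 \cdot 8 = 84 \cdot 8 = 672$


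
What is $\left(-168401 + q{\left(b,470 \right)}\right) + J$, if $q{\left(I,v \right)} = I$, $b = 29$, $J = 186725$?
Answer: $18353$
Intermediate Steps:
$\left(-168401 + q{\left(b,470 \right)}\right) + J = \left(-168401 + 29\right) + 186725 = -168372 + 186725 = 18353$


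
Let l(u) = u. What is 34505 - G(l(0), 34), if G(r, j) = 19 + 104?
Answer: 34382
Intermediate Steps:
G(r, j) = 123
34505 - G(l(0), 34) = 34505 - 1*123 = 34505 - 123 = 34382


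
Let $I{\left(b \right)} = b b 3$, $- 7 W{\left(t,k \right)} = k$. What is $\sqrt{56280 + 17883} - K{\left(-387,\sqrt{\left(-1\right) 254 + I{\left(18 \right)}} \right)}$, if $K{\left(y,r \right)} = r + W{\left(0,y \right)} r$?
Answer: $\sqrt{74163} - \frac{394 \sqrt{718}}{7} \approx -1235.9$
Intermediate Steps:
$W{\left(t,k \right)} = - \frac{k}{7}$
$I{\left(b \right)} = 3 b^{2}$ ($I{\left(b \right)} = b^{2} \cdot 3 = 3 b^{2}$)
$K{\left(y,r \right)} = r - \frac{r y}{7}$ ($K{\left(y,r \right)} = r + - \frac{y}{7} r = r - \frac{r y}{7}$)
$\sqrt{56280 + 17883} - K{\left(-387,\sqrt{\left(-1\right) 254 + I{\left(18 \right)}} \right)} = \sqrt{56280 + 17883} - \frac{\sqrt{\left(-1\right) 254 + 3 \cdot 18^{2}} \left(7 - -387\right)}{7} = \sqrt{74163} - \frac{\sqrt{-254 + 3 \cdot 324} \left(7 + 387\right)}{7} = \sqrt{74163} - \frac{1}{7} \sqrt{-254 + 972} \cdot 394 = \sqrt{74163} - \frac{1}{7} \sqrt{718} \cdot 394 = \sqrt{74163} - \frac{394 \sqrt{718}}{7}$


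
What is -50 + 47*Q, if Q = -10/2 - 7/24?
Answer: -7169/24 ≈ -298.71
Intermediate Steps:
Q = -127/24 (Q = -10*½ - 7*1/24 = -5 - 7/24 = -127/24 ≈ -5.2917)
-50 + 47*Q = -50 + 47*(-127/24) = -50 - 5969/24 = -7169/24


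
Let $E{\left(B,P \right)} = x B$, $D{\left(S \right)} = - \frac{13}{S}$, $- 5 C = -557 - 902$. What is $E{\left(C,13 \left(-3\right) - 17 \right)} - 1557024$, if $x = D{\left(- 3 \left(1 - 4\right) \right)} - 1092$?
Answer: $- \frac{84424099}{45} \approx -1.8761 \cdot 10^{6}$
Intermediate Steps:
$C = \frac{1459}{5}$ ($C = - \frac{-557 - 902}{5} = \left(- \frac{1}{5}\right) \left(-1459\right) = \frac{1459}{5} \approx 291.8$)
$x = - \frac{9841}{9}$ ($x = - \frac{13}{\left(-3\right) \left(1 - 4\right)} - 1092 = - \frac{13}{\left(-3\right) \left(-3\right)} - 1092 = - \frac{13}{9} - 1092 = - \frac{9841}{9} \approx -1093.4$)
$E{\left(B,P \right)} = - \frac{9841 B}{9}$
$E{\left(C,13 \left(-3\right) - 17 \right)} - 1557024 = \left(- \frac{9841}{9}\right) \frac{1459}{5} - 1557024 = - \frac{14358019}{45} - 1557024 = - \frac{84424099}{45}$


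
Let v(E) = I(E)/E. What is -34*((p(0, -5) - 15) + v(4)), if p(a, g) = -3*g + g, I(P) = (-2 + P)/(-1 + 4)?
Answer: 493/3 ≈ 164.33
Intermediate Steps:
I(P) = -⅔ + P/3 (I(P) = (-2 + P)/3 = (-2 + P)*(⅓) = -⅔ + P/3)
p(a, g) = -2*g
v(E) = (-⅔ + E/3)/E
-34*((p(0, -5) - 15) + v(4)) = -34*((-2*(-5) - 15) + (⅓)*(-2 + 4)/4) = -34*((10 - 15) + (⅓)*(¼)*2) = -34*(-5 + ⅙) = -34*(-29/6) = 493/3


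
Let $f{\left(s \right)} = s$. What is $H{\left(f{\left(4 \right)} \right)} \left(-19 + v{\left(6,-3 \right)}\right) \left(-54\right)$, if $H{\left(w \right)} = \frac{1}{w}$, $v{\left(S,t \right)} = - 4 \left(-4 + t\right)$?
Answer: $- \frac{243}{2} \approx -121.5$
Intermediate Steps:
$v{\left(S,t \right)} = 16 - 4 t$
$H{\left(f{\left(4 \right)} \right)} \left(-19 + v{\left(6,-3 \right)}\right) \left(-54\right) = \frac{\left(-19 + \left(16 - -12\right)\right) \left(-54\right)}{4} = \frac{\left(-19 + \left(16 + 12\right)\right) \left(-54\right)}{4} = \frac{\left(-19 + 28\right) \left(-54\right)}{4} = \frac{9 \left(-54\right)}{4} = \frac{1}{4} \left(-486\right) = - \frac{243}{2}$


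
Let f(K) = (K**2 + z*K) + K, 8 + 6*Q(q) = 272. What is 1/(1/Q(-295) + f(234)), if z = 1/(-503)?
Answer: 22132/1217028887 ≈ 1.8185e-5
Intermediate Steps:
z = -1/503 ≈ -0.0019881
Q(q) = 44 (Q(q) = -4/3 + (1/6)*272 = -4/3 + 136/3 = 44)
f(K) = K**2 + 502*K/503 (f(K) = (K**2 - K/503) + K = K**2 + 502*K/503)
1/(1/Q(-295) + f(234)) = 1/(1/44 + (1/503)*234*(502 + 503*234)) = 1/(1/44 + (1/503)*234*(502 + 117702)) = 1/(1/44 + (1/503)*234*118204) = 1/(1/44 + 27659736/503) = 1/(1217028887/22132) = 22132/1217028887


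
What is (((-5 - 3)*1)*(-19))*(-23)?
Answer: -3496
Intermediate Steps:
(((-5 - 3)*1)*(-19))*(-23) = (-8*1*(-19))*(-23) = -8*(-19)*(-23) = 152*(-23) = -3496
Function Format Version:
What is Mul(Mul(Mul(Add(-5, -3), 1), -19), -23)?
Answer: -3496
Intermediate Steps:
Mul(Mul(Mul(Add(-5, -3), 1), -19), -23) = Mul(Mul(Mul(-8, 1), -19), -23) = Mul(Mul(-8, -19), -23) = Mul(152, -23) = -3496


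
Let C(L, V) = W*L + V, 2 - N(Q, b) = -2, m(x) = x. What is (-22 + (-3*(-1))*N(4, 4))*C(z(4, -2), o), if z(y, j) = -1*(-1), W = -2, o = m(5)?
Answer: -30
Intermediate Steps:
o = 5
N(Q, b) = 4 (N(Q, b) = 2 - 1*(-2) = 2 + 2 = 4)
z(y, j) = 1
C(L, V) = V - 2*L (C(L, V) = -2*L + V = V - 2*L)
(-22 + (-3*(-1))*N(4, 4))*C(z(4, -2), o) = (-22 - 3*(-1)*4)*(5 - 2*1) = (-22 + 3*4)*(5 - 2) = (-22 + 12)*3 = -10*3 = -30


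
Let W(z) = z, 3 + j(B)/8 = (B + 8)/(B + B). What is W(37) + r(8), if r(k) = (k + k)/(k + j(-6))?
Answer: 469/13 ≈ 36.077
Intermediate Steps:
j(B) = -24 + 4*(8 + B)/B (j(B) = -24 + 8*((B + 8)/(B + B)) = -24 + 8*((8 + B)/((2*B))) = -24 + 8*((8 + B)*(1/(2*B))) = -24 + 8*((8 + B)/(2*B)) = -24 + 4*(8 + B)/B)
r(k) = 2*k/(-76/3 + k) (r(k) = (k + k)/(k + (-20 + 32/(-6))) = (2*k)/(k + (-20 + 32*(-⅙))) = (2*k)/(k + (-20 - 16/3)) = (2*k)/(k - 76/3) = (2*k)/(-76/3 + k) = 2*k/(-76/3 + k))
W(37) + r(8) = 37 + 6*8/(-76 + 3*8) = 37 + 6*8/(-76 + 24) = 37 + 6*8/(-52) = 37 + 6*8*(-1/52) = 37 - 12/13 = 469/13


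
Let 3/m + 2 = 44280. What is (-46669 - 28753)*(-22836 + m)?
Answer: 38130814124955/22139 ≈ 1.7223e+9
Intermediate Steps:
m = 3/44278 (m = 3/(-2 + 44280) = 3/44278 ≈ 6.7754e-5)
(-46669 - 28753)*(-22836 + m) = (-46669 - 28753)*(-22836 + 3/44278) = -75422*(-1011132405/44278) = 38130814124955/22139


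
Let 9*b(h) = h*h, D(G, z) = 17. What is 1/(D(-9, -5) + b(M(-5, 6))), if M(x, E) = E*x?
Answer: 1/117 ≈ 0.0085470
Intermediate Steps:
b(h) = h²/9 (b(h) = (h*h)/9 = h²/9)
1/(D(-9, -5) + b(M(-5, 6))) = 1/(17 + (6*(-5))²/9) = 1/(17 + (⅑)*(-30)²) = 1/(17 + (⅑)*900) = 1/(17 + 100) = 1/117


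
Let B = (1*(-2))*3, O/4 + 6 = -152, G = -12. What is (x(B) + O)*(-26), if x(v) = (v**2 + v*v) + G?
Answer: 14872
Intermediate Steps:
O = -632 (O = -24 + 4*(-152) = -24 - 608 = -632)
B = -6 (B = -2*3 = -6)
x(v) = -12 + 2*v**2 (x(v) = (v**2 + v*v) - 12 = (v**2 + v**2) - 12 = 2*v**2 - 12 = -12 + 2*v**2)
(x(B) + O)*(-26) = ((-12 + 2*(-6)**2) - 632)*(-26) = ((-12 + 2*36) - 632)*(-26) = ((-12 + 72) - 632)*(-26) = (60 - 632)*(-26) = -572*(-26) = 14872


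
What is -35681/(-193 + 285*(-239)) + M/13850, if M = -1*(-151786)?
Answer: 5431189969/473032900 ≈ 11.482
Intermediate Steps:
M = 151786
-35681/(-193 + 285*(-239)) + M/13850 = -35681/(-193 + 285*(-239)) + 151786/13850 = -35681/(-193 - 68115) + 151786*(1/13850) = -35681/(-68308) + 75893/6925 = -35681*(-1/68308) + 75893/6925 = 35681/68308 + 75893/6925 = 5431189969/473032900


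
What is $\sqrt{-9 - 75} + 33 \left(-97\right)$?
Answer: $-3201 + 2 i \sqrt{21} \approx -3201.0 + 9.1651 i$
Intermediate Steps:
$\sqrt{-9 - 75} + 33 \left(-97\right) = \sqrt{-84} - 3201 = 2 i \sqrt{21} - 3201 = -3201 + 2 i \sqrt{21}$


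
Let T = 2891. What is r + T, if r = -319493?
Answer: -316602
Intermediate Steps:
r + T = -319493 + 2891 = -316602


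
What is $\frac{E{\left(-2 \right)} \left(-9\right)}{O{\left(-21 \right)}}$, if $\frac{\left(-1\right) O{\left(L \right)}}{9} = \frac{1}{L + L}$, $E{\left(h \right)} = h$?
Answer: $84$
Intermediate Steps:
$O{\left(L \right)} = - \frac{9}{2 L}$ ($O{\left(L \right)} = - \frac{9}{L + L} = - \frac{9}{2 L}$)
$\frac{E{\left(-2 \right)} \left(-9\right)}{O{\left(-21 \right)}} = \frac{\left(-2\right) \left(-9\right)}{\left(- \frac{9}{2}\right) \frac{1}{-21}} = \frac{18}{\left(- \frac{9}{2}\right) \left(- \frac{1}{21}\right)} = \frac{18}{\frac{3}{14}} = 18 \cdot \frac{14}{3} = 84$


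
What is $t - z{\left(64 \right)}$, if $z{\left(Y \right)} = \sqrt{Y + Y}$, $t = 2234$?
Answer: $2234 - 8 \sqrt{2} \approx 2222.7$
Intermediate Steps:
$z{\left(Y \right)} = \sqrt{2} \sqrt{Y}$ ($z{\left(Y \right)} = \sqrt{2 Y} = \sqrt{2} \sqrt{Y}$)
$t - z{\left(64 \right)} = 2234 - \sqrt{2} \sqrt{64} = 2234 - \sqrt{2} \cdot 8 = 2234 - 8 \sqrt{2}$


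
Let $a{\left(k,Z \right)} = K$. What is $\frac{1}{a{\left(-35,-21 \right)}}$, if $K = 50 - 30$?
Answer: $\frac{1}{20} \approx 0.05$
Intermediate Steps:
$K = 20$ ($K = 50 - 30 = 20$)
$a{\left(k,Z \right)} = 20$
$\frac{1}{a{\left(-35,-21 \right)}} = \frac{1}{20}$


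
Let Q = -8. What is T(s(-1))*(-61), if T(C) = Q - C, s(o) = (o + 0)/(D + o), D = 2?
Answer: 427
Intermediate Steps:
s(o) = o/(2 + o) (s(o) = (o + 0)/(2 + o) = o/(2 + o))
T(C) = -8 - C
T(s(-1))*(-61) = (-8 - (-1)/(2 - 1))*(-61) = (-8 - (-1)/1)*(-61) = (-8 - (-1))*(-61) = (-8 - 1*(-1))*(-61) = (-8 + 1)*(-61) = -7*(-61) = 427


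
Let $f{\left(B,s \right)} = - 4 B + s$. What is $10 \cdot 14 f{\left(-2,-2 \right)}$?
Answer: $840$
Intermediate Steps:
$f{\left(B,s \right)} = s - 4 B$
$10 \cdot 14 f{\left(-2,-2 \right)} = 10 \cdot 14 \left(-2 - -8\right) = 140 \left(-2 + 8\right) = 140 \cdot 6 = 840$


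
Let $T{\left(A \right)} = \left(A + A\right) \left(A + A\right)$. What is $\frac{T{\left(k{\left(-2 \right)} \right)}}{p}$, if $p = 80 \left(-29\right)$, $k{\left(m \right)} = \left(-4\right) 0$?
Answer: $0$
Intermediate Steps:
$k{\left(m \right)} = 0$
$p = -2320$
$T{\left(A \right)} = 4 A^{2}$ ($T{\left(A \right)} = 2 A 2 A = 4 A^{2}$)
$\frac{T{\left(k{\left(-2 \right)} \right)}}{p} = \frac{4 \cdot 0^{2}}{-2320} = 4 \cdot 0 \left(- \frac{1}{2320}\right) = 0 \left(- \frac{1}{2320}\right) = 0$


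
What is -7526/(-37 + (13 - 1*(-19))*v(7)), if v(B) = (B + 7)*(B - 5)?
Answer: -7526/859 ≈ -8.7614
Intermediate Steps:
v(B) = (-5 + B)*(7 + B) (v(B) = (7 + B)*(-5 + B) = (-5 + B)*(7 + B))
-7526/(-37 + (13 - 1*(-19))*v(7)) = -7526/(-37 + (13 - 1*(-19))*(-35 + 7² + 2*7)) = -7526/(-37 + (13 + 19)*(-35 + 49 + 14)) = -7526/(-37 + 32*28) = -7526/(-37 + 896) = -7526/859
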